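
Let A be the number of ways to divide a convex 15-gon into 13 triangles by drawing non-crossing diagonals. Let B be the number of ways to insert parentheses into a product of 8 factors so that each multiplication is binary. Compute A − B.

Triangulations of a convex m-gon are counted by C_{m−2}; with m = 15 this is C_13. So A = C_13 = 742900.
Ways to associate a product of 8 factors correspond to binary trees on 8 leaves, so the count is C_7. So B = C_7 = 429.
A − B = 742900 − 429 = 742471.

742471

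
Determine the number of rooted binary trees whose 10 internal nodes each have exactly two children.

Full binary trees with n internal nodes are counted by C_n; here n = 10.
C_10 = C_9 · 2(2·9+1)/(9+2) = 4862 · 38/11 = 16796.

16796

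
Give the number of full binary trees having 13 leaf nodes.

208012

A full binary tree with L leaves has L−1 internal nodes and is counted by C_{L−1}; L = 13 gives C_12.
C_12 = C(24,12)/13 = 2704156/13 = 208012.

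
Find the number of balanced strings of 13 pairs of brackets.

742900

With 13 pairs the number of balanced bracket strings is the Catalan number C_13.
C_13 = C(26,13)/14 = 10400600/14 = 742900.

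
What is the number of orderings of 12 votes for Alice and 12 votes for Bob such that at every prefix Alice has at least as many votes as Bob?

Reading a vote for the leader as '(' and for the other as ')' turns such a sequence into a balanced string of 12 pairs, so the count is C_12.
C_12 = C_11 · 2(2·11+1)/(11+2) = 58786 · 46/13 = 208012.

208012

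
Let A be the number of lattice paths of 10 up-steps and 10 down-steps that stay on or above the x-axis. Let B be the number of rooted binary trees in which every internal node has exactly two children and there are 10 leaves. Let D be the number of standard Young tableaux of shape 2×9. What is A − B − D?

7072

Paths of 10 up- and 10 down-steps that never dip below the axis are Dyck paths; their count is C_10. So A = C_10 = 16796.
A full binary tree with L leaves has L−1 internal nodes and is counted by C_{L−1}; L = 10 gives C_9. So B = C_9 = 4862.
By the hook-length formula (or a Dyck-path bijection), SYT of shape 2×9 number C_9. So D = C_9 = 4862.
A − B − D = 16796 − 4862 − 4862 = 7072.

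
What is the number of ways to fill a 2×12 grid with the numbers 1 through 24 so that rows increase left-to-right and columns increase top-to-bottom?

208012

Standard Young tableaux of shape 2×n are counted by C_n; here n = 12.
C_12 = C_11 · 2(2·11+1)/(11+2) = 58786 · 46/13 = 208012.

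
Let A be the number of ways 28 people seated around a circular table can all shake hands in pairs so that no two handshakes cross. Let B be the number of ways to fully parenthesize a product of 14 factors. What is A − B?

Non-crossing handshake pairings of 2n people are counted by C_n; 28 people gives n = 14. So A = C_14 = 2674440.
Ways to associate a product of 14 factors correspond to binary trees on 14 leaves, so the count is C_13. So B = C_13 = 742900.
A − B = 2674440 − 742900 = 1931540.

1931540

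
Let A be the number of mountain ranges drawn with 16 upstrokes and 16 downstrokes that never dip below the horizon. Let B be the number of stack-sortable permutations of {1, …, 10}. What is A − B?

35340874

Dyck paths of semilength n (length 2n) are counted by C_n; here n = 16. So A = C_16 = 35357670.
By Knuth's characterisation, the stack-sortable permutations of length 10 are the 231-avoiders, numbering C_10. So B = C_10 = 16796.
A − B = 35357670 − 16796 = 35340874.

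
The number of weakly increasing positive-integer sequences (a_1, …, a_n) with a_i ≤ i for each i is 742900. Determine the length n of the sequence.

13

Such sub-staircase sequences of length n are counted by C_n. The Catalan number equal to 742900 is C_13.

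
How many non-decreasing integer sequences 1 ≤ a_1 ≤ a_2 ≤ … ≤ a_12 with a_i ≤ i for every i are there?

208012

Weakly increasing sequences with a_i ≤ i biject with Dyck paths of semilength 12, so there are C_12.
C_12 = C(24,12)/13 = 2704156/13 = 208012.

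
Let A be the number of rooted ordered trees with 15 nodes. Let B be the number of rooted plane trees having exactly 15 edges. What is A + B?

12369285

A rooted plane tree on 15 nodes has 14 edges, and such trees are counted by C_14. So A = C_14 = 2674440.
A rooted plane tree with 15 edges has 16 nodes, and the count is C_15. So B = C_15 = 9694845.
A + B = 2674440 + 9694845 = 12369285.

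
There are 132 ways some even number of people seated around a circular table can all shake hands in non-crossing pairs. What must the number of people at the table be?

Non-crossing handshake pairings of 2n people are counted by C_n. The Catalan number equal to 132 is C_6.
So n = 6, and there are 2n = 12 people.

12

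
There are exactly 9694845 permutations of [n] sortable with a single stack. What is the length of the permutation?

Stack-sortable permutations of [n] are counted by C_n. The Catalan number equal to 9694845 is C_15.

15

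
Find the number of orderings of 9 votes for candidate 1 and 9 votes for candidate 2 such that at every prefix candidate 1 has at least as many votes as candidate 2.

Ballot sequences with n votes each where one side never trails are Dyck words, counted by C_n; here n = 9.
C_9 = 4862.

4862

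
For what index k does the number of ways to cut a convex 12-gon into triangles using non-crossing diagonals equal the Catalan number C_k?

10

Triangulations of a convex m-gon are counted by C_{m−2}; with m = 12 this is C_10.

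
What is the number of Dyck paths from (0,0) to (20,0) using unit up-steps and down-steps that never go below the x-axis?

16796

Dyck paths of semilength n (length 2n) are counted by C_n; here n = 10.
C_10 = 16796.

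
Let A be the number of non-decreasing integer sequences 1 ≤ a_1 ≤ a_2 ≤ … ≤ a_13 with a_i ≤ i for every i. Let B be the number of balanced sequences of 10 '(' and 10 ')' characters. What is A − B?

Weakly increasing sequences with a_i ≤ i biject with Dyck paths of semilength 13, so there are C_13. So A = C_13 = 742900.
Balanced strings of n pairs of brackets are counted by C_n; here n = 10. So B = C_10 = 16796.
A − B = 742900 − 16796 = 726104.

726104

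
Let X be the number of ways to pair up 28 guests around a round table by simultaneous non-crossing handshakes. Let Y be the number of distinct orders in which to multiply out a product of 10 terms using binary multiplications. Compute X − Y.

2669578

Non-crossing handshake pairings of 2n people are counted by C_n; 28 people gives n = 14. So X = C_14 = 2674440.
Parenthesizations of m factors correspond to full binary trees with m leaves, counted by C_{m−1}; m = 10 gives C_9. So Y = C_9 = 4862.
X − Y = 2674440 − 4862 = 2669578.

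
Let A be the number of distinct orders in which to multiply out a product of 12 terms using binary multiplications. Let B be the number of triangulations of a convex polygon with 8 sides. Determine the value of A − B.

58654

Ways to associate a product of 12 factors correspond to binary trees on 12 leaves, so the count is C_11. So A = C_11 = 58786.
Triangulations of a convex m-gon are counted by C_{m−2}; with m = 8 this is C_6. So B = C_6 = 132.
A − B = 58786 − 132 = 58654.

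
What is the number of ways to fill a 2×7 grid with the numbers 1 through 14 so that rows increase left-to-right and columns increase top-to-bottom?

Standard Young tableaux of shape 2×n are counted by C_n; here n = 7.
C_7 = 429.

429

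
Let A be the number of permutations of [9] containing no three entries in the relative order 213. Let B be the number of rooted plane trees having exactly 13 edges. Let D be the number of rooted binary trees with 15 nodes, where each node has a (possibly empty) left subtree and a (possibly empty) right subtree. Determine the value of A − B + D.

For any fixed pattern of length 3, the pattern-avoiding permutations of [9] number C_9. So A = C_9 = 4862.
Rooted ordered trees with n edges are counted by C_n; here n = 13. So B = C_13 = 742900.
Rooted binary trees with 15 nodes (each child slot possibly empty) number C_15. So D = C_15 = 9694845.
A − B + D = 4862 − 742900 + 9694845 = 8956807.

8956807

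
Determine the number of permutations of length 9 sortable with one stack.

4862

By Knuth's characterisation, the stack-sortable permutations of length 9 are the 231-avoiders, numbering C_9.
C_9 = C(18,9)/10 = 48620/10 = 4862.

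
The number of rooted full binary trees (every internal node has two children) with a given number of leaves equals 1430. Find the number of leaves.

9

Full binary trees with L leaves are counted by C_{L−1}. The Catalan number equal to 1430 is C_8.
So the index is 8, and the number of leaves is 8 + 1 = 9.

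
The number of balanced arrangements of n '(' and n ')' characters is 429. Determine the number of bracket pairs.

Balanced strings of n bracket-pairs are counted by C_n; 429 = C_7.

7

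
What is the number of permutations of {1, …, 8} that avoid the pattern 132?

1430

For any fixed pattern of length 3, the pattern-avoiding permutations of [8] number C_8.
C_8 = 1430.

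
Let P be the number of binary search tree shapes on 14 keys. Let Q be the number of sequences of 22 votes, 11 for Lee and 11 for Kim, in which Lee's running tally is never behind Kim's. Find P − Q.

There are C_n binary search tree shapes on n keys; with n = 14 that is C_14. So P = C_14 = 2674440.
Reading a vote for the leader as '(' and for the other as ')' turns such a sequence into a balanced string of 11 pairs, so the count is C_11. So Q = C_11 = 58786.
P − Q = 2674440 − 58786 = 2615654.

2615654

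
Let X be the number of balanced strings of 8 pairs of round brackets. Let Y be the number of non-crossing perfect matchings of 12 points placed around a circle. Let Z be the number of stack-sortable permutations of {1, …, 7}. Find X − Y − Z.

A balanced arrangement of 8 bracket pairs is a Dyck word of semilength 8, so the count is C_8. So X = C_8 = 1430.
Non-crossing perfect matchings of 2n points on a circle are counted by C_n; with 12 points, n = 6. So Y = C_6 = 132.
Stack-sortable permutations are exactly the 231-avoiding ones, counted by C_n; here n = 7. So Z = C_7 = 429.
X − Y − Z = 1430 − 132 − 429 = 869.

869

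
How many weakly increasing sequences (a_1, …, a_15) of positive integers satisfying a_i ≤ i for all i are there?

9694845

Weakly increasing sequences with a_i ≤ i biject with Dyck paths of semilength 15, so there are C_15.
C_15 = C(30,15)/16 = 155117520/16 = 9694845.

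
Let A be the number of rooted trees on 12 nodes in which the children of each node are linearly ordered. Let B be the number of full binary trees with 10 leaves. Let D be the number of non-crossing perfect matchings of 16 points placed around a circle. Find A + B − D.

62218

Rooted ordered (plane) trees on m nodes have m−1 edges and are counted by C_{m−1}; m = 12 gives C_11. So A = C_11 = 58786.
A full binary tree with L leaves has L−1 internal nodes and is counted by C_{L−1}; L = 10 gives C_9. So B = C_9 = 4862.
Pairing 16 circle points by 8 non-crossing chords gives C_8 matchings. So D = C_8 = 1430.
A + B − D = 58786 + 4862 − 1430 = 62218.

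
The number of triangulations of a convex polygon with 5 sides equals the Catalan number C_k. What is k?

A convex 5-gon is triangulated into 3 triangles, and the number of such triangulations is the Catalan number C_{5−2} = C_3.

3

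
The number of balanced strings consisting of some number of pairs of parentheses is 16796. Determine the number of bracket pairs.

10

Balanced strings of n bracket-pairs are counted by C_n, and C_10 = 16796.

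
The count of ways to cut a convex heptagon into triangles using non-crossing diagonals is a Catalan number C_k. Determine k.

Triangulations of a convex m-gon are counted by C_{m−2}; with m = 7 this is C_5.

5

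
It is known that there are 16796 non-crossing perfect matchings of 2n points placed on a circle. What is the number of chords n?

10

Non-crossing pairings of 2n points on a circle are counted by C_n, and C_10 = 16796.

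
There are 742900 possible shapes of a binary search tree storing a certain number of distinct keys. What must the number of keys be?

Binary search tree shapes on n keys are counted by C_n; 742900 = C_13.

13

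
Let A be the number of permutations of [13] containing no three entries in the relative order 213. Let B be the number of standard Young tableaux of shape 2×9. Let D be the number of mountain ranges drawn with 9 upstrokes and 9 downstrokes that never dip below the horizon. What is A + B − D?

Permutations of [n] avoiding any single length-3 pattern are counted by C_n; here n = 13. So A = C_13 = 742900.
By the hook-length formula (or a Dyck-path bijection), SYT of shape 2×9 number C_9. So B = C_9 = 4862.
A Dyck path with 9 up-steps and 9 down-steps has semilength 9, so there are C_9 of them. So D = C_9 = 4862.
A + B − D = 742900 + 4862 − 4862 = 742900.

742900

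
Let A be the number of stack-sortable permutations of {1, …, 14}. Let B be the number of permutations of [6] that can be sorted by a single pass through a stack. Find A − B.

2674308

Stack-sortable permutations are exactly the 231-avoiding ones, counted by C_n; here n = 14. So A = C_14 = 2674440.
Stack-sortable permutations are exactly the 231-avoiding ones, counted by C_n; here n = 6. So B = C_6 = 132.
A − B = 2674440 − 132 = 2674308.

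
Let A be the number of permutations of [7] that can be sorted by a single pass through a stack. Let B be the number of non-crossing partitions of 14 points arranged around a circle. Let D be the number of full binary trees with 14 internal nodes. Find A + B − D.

Stack-sortable permutations are exactly the 231-avoiding ones, counted by C_n; here n = 7. So A = C_7 = 429.
The non-crossing partitions of [14] form a lattice of size C_14. So B = C_14 = 2674440.
The number of full binary trees on 14 internal nodes is the Catalan number C_14. So D = C_14 = 2674440.
A + B − D = 429 + 2674440 − 2674440 = 429.

429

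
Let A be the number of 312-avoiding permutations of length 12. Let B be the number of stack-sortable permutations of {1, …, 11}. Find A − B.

149226

Permutations of [n] avoiding any single length-3 pattern are counted by C_n; here n = 12. So A = C_12 = 208012.
By Knuth's characterisation, the stack-sortable permutations of length 11 are the 231-avoiders, numbering C_11. So B = C_11 = 58786.
A − B = 208012 − 58786 = 149226.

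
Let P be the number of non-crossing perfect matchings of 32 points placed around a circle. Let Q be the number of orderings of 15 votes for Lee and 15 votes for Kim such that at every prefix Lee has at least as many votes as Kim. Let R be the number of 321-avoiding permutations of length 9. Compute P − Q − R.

Non-crossing perfect matchings of 2n points on a circle are counted by C_n; with 32 points, n = 16. So P = C_16 = 35357670.
Reading a vote for the leader as '(' and for the other as ')' turns such a sequence into a balanced string of 15 pairs, so the count is C_15. So Q = C_15 = 9694845.
Permutations of [n] avoiding any single length-3 pattern are counted by C_n; here n = 9. So R = C_9 = 4862.
P − Q − R = 35357670 − 9694845 − 4862 = 25657963.

25657963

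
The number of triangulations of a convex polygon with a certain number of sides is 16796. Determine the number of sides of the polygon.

12

Triangulations of a convex m-gon are counted by C_{m−2}, and C_10 = 16796.
So m − 2 = 10, giving m = 12 sides.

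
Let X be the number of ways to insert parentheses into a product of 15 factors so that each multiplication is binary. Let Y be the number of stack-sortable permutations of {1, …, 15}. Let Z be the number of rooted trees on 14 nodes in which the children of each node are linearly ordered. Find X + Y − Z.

11626385

Bracketing 15 factors into binary products is counted by C_{15−1} = C_14. So X = C_14 = 2674440.
Stack-sortable permutations are exactly the 231-avoiding ones, counted by C_n; here n = 15. So Y = C_15 = 9694845.
Rooted ordered (plane) trees on m nodes have m−1 edges and are counted by C_{m−1}; m = 14 gives C_13. So Z = C_13 = 742900.
X + Y − Z = 2674440 + 9694845 − 742900 = 11626385.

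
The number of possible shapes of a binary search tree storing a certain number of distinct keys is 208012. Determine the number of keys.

12

Binary search tree shapes on n keys are counted by C_n. The Catalan number equal to 208012 is C_12.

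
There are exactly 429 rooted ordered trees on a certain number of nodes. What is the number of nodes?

Rooted ordered trees on m nodes are counted by C_{m−1}. Since C_7 = 429, the index is 7.
So the index is 7, and the number of nodes is 7 + 1 = 8.

8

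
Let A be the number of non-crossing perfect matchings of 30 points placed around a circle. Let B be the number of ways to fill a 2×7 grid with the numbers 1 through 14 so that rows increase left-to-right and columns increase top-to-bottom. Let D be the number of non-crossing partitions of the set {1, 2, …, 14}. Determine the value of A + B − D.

Pairing 30 circle points by 15 non-crossing chords gives C_15 matchings. So A = C_15 = 9694845.
By the hook-length formula (or a Dyck-path bijection), SYT of shape 2×7 number C_7. So B = C_7 = 429.
Non-crossing partitions of an n-element set are counted by C_n; here n = 14. So D = C_14 = 2674440.
A + B − D = 9694845 + 429 − 2674440 = 7020834.

7020834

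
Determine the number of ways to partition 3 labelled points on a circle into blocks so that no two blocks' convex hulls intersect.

The non-crossing partitions of [3] form a lattice of size C_3.
C_3 = C(6,3)/4 = 20/4 = 5.

5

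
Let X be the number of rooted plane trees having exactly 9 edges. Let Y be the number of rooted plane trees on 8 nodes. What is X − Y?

A rooted plane tree with 9 edges has 10 nodes, and the count is C_9. So X = C_9 = 4862.
A rooted plane tree on 8 nodes has 7 edges, and such trees are counted by C_7. So Y = C_7 = 429.
X − Y = 4862 − 429 = 4433.

4433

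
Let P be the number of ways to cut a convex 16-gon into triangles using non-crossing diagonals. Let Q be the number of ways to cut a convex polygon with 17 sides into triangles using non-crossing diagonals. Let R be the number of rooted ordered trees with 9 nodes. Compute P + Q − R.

12367855

A convex 16-gon is triangulated into 14 triangles, and the number of such triangulations is the Catalan number C_{16−2} = C_14. So P = C_14 = 2674440.
Triangulations of a convex m-gon are counted by C_{m−2}; with m = 17 this is C_15. So Q = C_15 = 9694845.
A rooted plane tree on 9 nodes has 8 edges, and such trees are counted by C_8. So R = C_8 = 1430.
P + Q − R = 2674440 + 9694845 − 1430 = 12367855.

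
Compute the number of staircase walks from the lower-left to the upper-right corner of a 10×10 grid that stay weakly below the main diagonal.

Sub-diagonal monotone paths from (0,0) to (10,10) biject with Dyck paths of semilength 10, giving C_10.
C_10 = 16796.

16796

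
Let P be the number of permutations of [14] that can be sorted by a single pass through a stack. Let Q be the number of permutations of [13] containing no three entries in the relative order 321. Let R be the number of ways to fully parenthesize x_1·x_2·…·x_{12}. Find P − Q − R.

Stack-sortable permutations are exactly the 231-avoiding ones, counted by C_n; here n = 14. So P = C_14 = 2674440.
For any fixed pattern of length 3, the pattern-avoiding permutations of [13] number C_13. So Q = C_13 = 742900.
Bracketing 12 factors into binary products is counted by C_{12−1} = C_11. So R = C_11 = 58786.
P − Q − R = 2674440 − 742900 − 58786 = 1872754.

1872754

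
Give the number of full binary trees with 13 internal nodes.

The number of full binary trees on 13 internal nodes is the Catalan number C_13.
C_13 = 742900.

742900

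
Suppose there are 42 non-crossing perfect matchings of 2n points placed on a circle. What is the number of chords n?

5

Non-crossing pairings of 2n points on a circle are counted by C_n. Since C_5 = 42, the index is 5.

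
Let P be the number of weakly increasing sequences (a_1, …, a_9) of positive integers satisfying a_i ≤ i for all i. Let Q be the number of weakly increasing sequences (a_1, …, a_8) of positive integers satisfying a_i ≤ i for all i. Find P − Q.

3432

Weakly increasing sequences with a_i ≤ i biject with Dyck paths of semilength 9, so there are C_9. So P = C_9 = 4862.
Such sub-staircase sequences of length n are counted by C_n; here n = 8. So Q = C_8 = 1430.
P − Q = 4862 − 1430 = 3432.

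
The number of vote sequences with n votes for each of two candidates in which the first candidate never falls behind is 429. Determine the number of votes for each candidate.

Such ballot sequences with n votes each are counted by C_n; 429 = C_7.

7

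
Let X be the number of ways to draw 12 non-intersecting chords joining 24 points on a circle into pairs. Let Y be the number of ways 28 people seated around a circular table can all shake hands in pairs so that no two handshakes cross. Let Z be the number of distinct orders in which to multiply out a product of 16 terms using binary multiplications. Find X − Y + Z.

Non-crossing perfect matchings of 2n points on a circle are counted by C_n; with 24 points, n = 12. So X = C_12 = 208012.
Non-crossing handshake pairings of 2n people are counted by C_n; 28 people gives n = 14. So Y = C_14 = 2674440.
Bracketing 16 factors into binary products is counted by C_{16−1} = C_15. So Z = C_15 = 9694845.
X − Y + Z = 208012 − 2674440 + 9694845 = 7228417.

7228417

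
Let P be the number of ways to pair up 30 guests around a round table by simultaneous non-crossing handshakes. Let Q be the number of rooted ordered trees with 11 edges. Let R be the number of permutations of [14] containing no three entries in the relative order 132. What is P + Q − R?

7079191

Non-crossing handshake pairings of 2n people are counted by C_n; 30 people gives n = 15. So P = C_15 = 9694845.
A rooted plane tree with 11 edges has 12 nodes, and the count is C_11. So Q = C_11 = 58786.
Permutations of [n] avoiding any single length-3 pattern are counted by C_n; here n = 14. So R = C_14 = 2674440.
P + Q − R = 9694845 + 58786 − 2674440 = 7079191.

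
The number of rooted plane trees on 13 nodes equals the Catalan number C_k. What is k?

12

Rooted ordered (plane) trees on m nodes have m−1 edges and are counted by C_{m−1}; m = 13 gives C_12.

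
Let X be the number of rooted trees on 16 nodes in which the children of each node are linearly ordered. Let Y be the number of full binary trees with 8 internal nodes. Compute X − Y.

Rooted ordered (plane) trees on m nodes have m−1 edges and are counted by C_{m−1}; m = 16 gives C_15. So X = C_15 = 9694845.
The number of full binary trees on 8 internal nodes is the Catalan number C_8. So Y = C_8 = 1430.
X − Y = 9694845 − 1430 = 9693415.

9693415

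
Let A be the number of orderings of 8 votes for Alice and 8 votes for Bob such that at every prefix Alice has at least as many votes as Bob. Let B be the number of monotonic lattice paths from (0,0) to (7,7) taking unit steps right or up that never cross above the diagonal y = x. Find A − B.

Reading a vote for the leader as '(' and for the other as ')' turns such a sequence into a balanced string of 8 pairs, so the count is C_8. So A = C_8 = 1430.
Monotone paths in an n×n grid that stay weakly below the diagonal are counted by C_n; here n = 7. So B = C_7 = 429.
A − B = 1430 − 429 = 1001.

1001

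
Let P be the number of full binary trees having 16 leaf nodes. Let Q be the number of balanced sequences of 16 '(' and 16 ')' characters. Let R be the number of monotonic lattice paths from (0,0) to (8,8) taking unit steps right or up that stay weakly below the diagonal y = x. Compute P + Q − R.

45051085

A full binary tree with L leaves has L−1 internal nodes and is counted by C_{L−1}; L = 16 gives C_15. So P = C_15 = 9694845.
A balanced arrangement of 16 bracket pairs is a Dyck word of semilength 16, so the count is C_16. So Q = C_16 = 35357670.
Sub-diagonal monotone paths from (0,0) to (8,8) biject with Dyck paths of semilength 8, giving C_8. So R = C_8 = 1430.
P + Q − R = 9694845 + 35357670 − 1430 = 45051085.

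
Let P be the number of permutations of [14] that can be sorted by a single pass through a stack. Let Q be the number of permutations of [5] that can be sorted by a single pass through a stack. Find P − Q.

Stack-sortable permutations are exactly the 231-avoiding ones, counted by C_n; here n = 14. So P = C_14 = 2674440.
Stack-sortable permutations are exactly the 231-avoiding ones, counted by C_n; here n = 5. So Q = C_5 = 42.
P − Q = 2674440 − 42 = 2674398.

2674398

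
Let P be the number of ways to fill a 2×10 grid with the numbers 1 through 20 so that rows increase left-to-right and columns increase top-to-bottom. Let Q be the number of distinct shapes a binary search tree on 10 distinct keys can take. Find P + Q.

33592

By the hook-length formula (or a Dyck-path bijection), SYT of shape 2×10 number C_10. So P = C_10 = 16796.
There are C_n binary search tree shapes on n keys; with n = 10 that is C_10. So Q = C_10 = 16796.
P + Q = 16796 + 16796 = 33592.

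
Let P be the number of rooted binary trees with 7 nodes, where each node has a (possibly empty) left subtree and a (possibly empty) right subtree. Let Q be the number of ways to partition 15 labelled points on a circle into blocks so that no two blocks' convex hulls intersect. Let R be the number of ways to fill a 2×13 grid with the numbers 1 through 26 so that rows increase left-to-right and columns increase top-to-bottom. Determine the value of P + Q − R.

Rooted binary trees with 7 nodes (each child slot possibly empty) number C_7. So P = C_7 = 429.
Non-crossing partitions of an n-element set are counted by C_n; here n = 15. So Q = C_15 = 9694845.
By the hook-length formula (or a Dyck-path bijection), SYT of shape 2×13 number C_13. So R = C_13 = 742900.
P + Q − R = 429 + 9694845 − 742900 = 8952374.

8952374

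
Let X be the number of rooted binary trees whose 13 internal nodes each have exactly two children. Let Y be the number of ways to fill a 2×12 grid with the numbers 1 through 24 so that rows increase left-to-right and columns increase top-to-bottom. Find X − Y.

534888

The number of full binary trees on 13 internal nodes is the Catalan number C_13. So X = C_13 = 742900.
By the hook-length formula (or a Dyck-path bijection), SYT of shape 2×12 number C_12. So Y = C_12 = 208012.
X − Y = 742900 − 208012 = 534888.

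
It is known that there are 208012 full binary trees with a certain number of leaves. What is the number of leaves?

13

Full binary trees with L leaves are counted by C_{L−1}. The Catalan number equal to 208012 is C_12.
So the index is 12, and the number of leaves is 12 + 1 = 13.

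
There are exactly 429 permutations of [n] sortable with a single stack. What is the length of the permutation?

Stack-sortable permutations of [n] are counted by C_n. Since C_7 = 429, the index is 7.

7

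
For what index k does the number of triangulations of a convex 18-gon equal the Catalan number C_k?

16

A convex 18-gon is triangulated into 16 triangles, and the number of such triangulations is the Catalan number C_{18−2} = C_16.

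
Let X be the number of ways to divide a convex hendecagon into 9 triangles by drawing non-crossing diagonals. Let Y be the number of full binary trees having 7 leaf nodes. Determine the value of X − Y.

4730

Triangulations of a convex m-gon are counted by C_{m−2}; with m = 11 this is C_9. So X = C_9 = 4862.
Full binary trees with 7 leaves have 7−1 = 6 internal nodes, so there are C_6 of them. So Y = C_6 = 132.
X − Y = 4862 − 132 = 4730.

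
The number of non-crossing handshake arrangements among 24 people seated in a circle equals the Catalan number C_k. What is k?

Non-crossing handshake pairings of 2n people are counted by C_n; 24 people gives n = 12.

12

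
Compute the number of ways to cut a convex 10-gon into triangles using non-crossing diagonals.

1430

The number of triangulations of a 10-gon is the Catalan number C_8 (index = sides − 2).
C_8 = C(16,8)/9 = 12870/9 = 1430.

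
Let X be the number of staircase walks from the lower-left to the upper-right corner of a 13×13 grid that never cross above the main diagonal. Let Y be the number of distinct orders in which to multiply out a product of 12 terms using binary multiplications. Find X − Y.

684114

Monotone paths in an n×n grid that stay weakly below the diagonal are counted by C_n; here n = 13. So X = C_13 = 742900.
Ways to associate a product of 12 factors correspond to binary trees on 12 leaves, so the count is C_11. So Y = C_11 = 58786.
X − Y = 742900 − 58786 = 684114.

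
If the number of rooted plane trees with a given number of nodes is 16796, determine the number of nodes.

Rooted ordered trees on m nodes are counted by C_{m−1}. The Catalan number equal to 16796 is C_10.
So the index is 10, and the number of nodes is 10 + 1 = 11.

11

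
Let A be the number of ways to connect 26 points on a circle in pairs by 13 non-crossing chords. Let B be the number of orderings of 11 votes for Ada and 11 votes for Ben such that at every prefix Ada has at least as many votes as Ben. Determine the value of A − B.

Non-crossing perfect matchings of 2n points on a circle are counted by C_n; with 26 points, n = 13. So A = C_13 = 742900.
Ballot sequences with n votes each where one side never trails are Dyck words, counted by C_n; here n = 11. So B = C_11 = 58786.
A − B = 742900 − 58786 = 684114.

684114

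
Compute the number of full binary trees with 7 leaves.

132

A full binary tree with L leaves has L−1 internal nodes and is counted by C_{L−1}; L = 7 gives C_6.
C_6 = C(12,6)/7 = 924/7 = 132.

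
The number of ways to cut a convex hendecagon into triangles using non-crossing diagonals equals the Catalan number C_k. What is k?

9

The number of triangulations of an 11-gon is the Catalan number C_9 (index = sides − 2).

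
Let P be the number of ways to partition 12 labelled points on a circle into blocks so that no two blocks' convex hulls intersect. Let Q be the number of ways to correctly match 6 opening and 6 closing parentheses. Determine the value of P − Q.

Non-crossing partitions of an n-element set are counted by C_n; here n = 12. So P = C_12 = 208012.
Balanced strings of n pairs of brackets are counted by C_n; here n = 6. So Q = C_6 = 132.
P − Q = 208012 − 132 = 207880.

207880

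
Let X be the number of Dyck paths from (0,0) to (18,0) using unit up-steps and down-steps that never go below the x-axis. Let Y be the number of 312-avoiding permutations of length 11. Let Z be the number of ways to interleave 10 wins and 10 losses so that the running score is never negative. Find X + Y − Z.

A Dyck path with 9 up-steps and 9 down-steps has semilength 9, so there are C_9 of them. So X = C_9 = 4862.
Permutations of [n] avoiding any single length-3 pattern are counted by C_n; here n = 11. So Y = C_11 = 58786.
Ballot sequences with n votes each where one side never trails are Dyck words, counted by C_n; here n = 10. So Z = C_10 = 16796.
X + Y − Z = 4862 + 58786 − 16796 = 46852.

46852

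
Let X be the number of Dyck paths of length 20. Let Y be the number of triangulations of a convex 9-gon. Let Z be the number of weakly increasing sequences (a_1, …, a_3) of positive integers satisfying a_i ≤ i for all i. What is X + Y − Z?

17220

A Dyck path with 10 up-steps and 10 down-steps has semilength 10, so there are C_10 of them. So X = C_10 = 16796.
Triangulations of a convex m-gon are counted by C_{m−2}; with m = 9 this is C_7. So Y = C_7 = 429.
Weakly increasing sequences with a_i ≤ i biject with Dyck paths of semilength 3, so there are C_3. So Z = C_3 = 5.
X + Y − Z = 16796 + 429 − 5 = 17220.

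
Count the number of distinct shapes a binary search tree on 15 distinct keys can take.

There are C_n binary search tree shapes on n keys; with n = 15 that is C_15.
C_15 = C(30,15)/16 = 155117520/16 = 9694845.

9694845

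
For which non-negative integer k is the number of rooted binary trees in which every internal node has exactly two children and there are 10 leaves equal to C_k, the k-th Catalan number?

A full binary tree with L leaves has L−1 internal nodes and is counted by C_{L−1}; L = 10 gives C_9.

9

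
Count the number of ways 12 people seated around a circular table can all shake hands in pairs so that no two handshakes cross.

132

Non-crossing handshake pairings of 2n people are counted by C_n; 12 people gives n = 6.
C_6 = C(12,6)/7 = 924/7 = 132.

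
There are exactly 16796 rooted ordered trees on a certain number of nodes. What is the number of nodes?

11

Rooted ordered trees on m nodes are counted by C_{m−1}; 16796 = C_10.
So the index is 10, and the number of nodes is 10 + 1 = 11.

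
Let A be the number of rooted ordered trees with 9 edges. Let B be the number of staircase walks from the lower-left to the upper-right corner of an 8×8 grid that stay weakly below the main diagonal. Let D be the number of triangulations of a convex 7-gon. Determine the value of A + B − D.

A rooted plane tree with 9 edges has 10 nodes, and the count is C_9. So A = C_9 = 4862.
Sub-diagonal monotone paths from (0,0) to (8,8) biject with Dyck paths of semilength 8, giving C_8. So B = C_8 = 1430.
The number of triangulations of a 7-gon is the Catalan number C_5 (index = sides − 2). So D = C_5 = 42.
A + B − D = 4862 + 1430 − 42 = 6250.

6250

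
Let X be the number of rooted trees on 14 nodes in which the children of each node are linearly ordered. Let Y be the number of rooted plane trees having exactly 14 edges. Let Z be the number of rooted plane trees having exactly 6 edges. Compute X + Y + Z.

3417472

A rooted plane tree on 14 nodes has 13 edges, and such trees are counted by C_13. So X = C_13 = 742900.
A rooted plane tree with 14 edges has 15 nodes, and the count is C_14. So Y = C_14 = 2674440.
Rooted ordered trees with n edges are counted by C_n; here n = 6. So Z = C_6 = 132.
X + Y + Z = 742900 + 2674440 + 132 = 3417472.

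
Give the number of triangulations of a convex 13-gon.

58786

The number of triangulations of a 13-gon is the Catalan number C_11 (index = sides − 2).
C_11 = 58786.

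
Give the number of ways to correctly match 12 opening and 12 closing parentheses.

208012

Balanced strings of n pairs of brackets are counted by C_n; here n = 12.
C_12 = 208012.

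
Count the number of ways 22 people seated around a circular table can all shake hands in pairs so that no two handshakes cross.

58786

Non-crossing handshake pairings of 2n people are counted by C_n; 22 people gives n = 11.
C_11 = C(22,11)/12 = 705432/12 = 58786.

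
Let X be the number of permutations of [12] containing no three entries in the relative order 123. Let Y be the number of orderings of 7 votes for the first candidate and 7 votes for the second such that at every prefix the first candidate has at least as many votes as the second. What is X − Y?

207583

For any fixed pattern of length 3, the pattern-avoiding permutations of [12] number C_12. So X = C_12 = 208012.
Ballot sequences with n votes each where one side never trails are Dyck words, counted by C_n; here n = 7. So Y = C_7 = 429.
X − Y = 208012 − 429 = 207583.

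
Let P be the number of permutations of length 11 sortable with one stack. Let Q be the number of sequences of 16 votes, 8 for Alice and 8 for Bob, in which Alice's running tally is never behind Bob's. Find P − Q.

Stack-sortable permutations are exactly the 231-avoiding ones, counted by C_n; here n = 11. So P = C_11 = 58786.
Reading a vote for the leader as '(' and for the other as ')' turns such a sequence into a balanced string of 8 pairs, so the count is C_8. So Q = C_8 = 1430.
P − Q = 58786 − 1430 = 57356.

57356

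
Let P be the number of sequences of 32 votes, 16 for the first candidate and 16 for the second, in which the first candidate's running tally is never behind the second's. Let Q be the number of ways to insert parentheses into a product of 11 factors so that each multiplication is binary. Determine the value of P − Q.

Ballot sequences with n votes each where one side never trails are Dyck words, counted by C_n; here n = 16. So P = C_16 = 35357670.
Ways to associate a product of 11 factors correspond to binary trees on 11 leaves, so the count is C_10. So Q = C_10 = 16796.
P − Q = 35357670 − 16796 = 35340874.

35340874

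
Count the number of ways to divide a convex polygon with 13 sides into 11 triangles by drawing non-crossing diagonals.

A convex 13-gon is triangulated into 11 triangles, and the number of such triangulations is the Catalan number C_{13−2} = C_11.
C_11 = C(22,11)/12 = 705432/12 = 58786.

58786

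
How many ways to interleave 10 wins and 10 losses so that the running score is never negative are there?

16796

Ballot sequences with n votes each where one side never trails are Dyck words, counted by C_n; here n = 10.
C_10 = C(20,10)/11 = 184756/11 = 16796.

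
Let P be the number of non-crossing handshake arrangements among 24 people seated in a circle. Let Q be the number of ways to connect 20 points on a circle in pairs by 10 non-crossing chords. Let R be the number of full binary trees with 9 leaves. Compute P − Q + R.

192646

With 24 = 2·12 people, non-crossing handshake pairings are non-crossing perfect matchings on a circle, counted by C_12. So P = C_12 = 208012.
Pairing 20 circle points by 10 non-crossing chords gives C_10 matchings. So Q = C_10 = 16796.
Full binary trees with 9 leaves have 9−1 = 8 internal nodes, so there are C_8 of them. So R = C_8 = 1430.
P − Q + R = 208012 − 16796 + 1430 = 192646.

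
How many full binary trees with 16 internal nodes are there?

Full binary trees with n internal nodes are counted by C_n; here n = 16.
C_16 = 35357670.

35357670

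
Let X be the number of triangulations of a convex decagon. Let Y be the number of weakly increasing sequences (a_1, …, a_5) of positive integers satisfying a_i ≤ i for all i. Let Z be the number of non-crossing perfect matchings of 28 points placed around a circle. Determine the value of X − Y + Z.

The number of triangulations of a 10-gon is the Catalan number C_8 (index = sides − 2). So X = C_8 = 1430.
Such sub-staircase sequences of length n are counted by C_n; here n = 5. So Y = C_5 = 42.
Pairing 28 circle points by 14 non-crossing chords gives C_14 matchings. So Z = C_14 = 2674440.
X − Y + Z = 1430 − 42 + 2674440 = 2675828.

2675828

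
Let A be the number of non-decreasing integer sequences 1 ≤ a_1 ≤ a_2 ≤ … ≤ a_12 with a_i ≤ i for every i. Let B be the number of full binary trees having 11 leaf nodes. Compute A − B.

Weakly increasing sequences with a_i ≤ i biject with Dyck paths of semilength 12, so there are C_12. So A = C_12 = 208012.
Full binary trees with 11 leaves have 11−1 = 10 internal nodes, so there are C_10 of them. So B = C_10 = 16796.
A − B = 208012 − 16796 = 191216.

191216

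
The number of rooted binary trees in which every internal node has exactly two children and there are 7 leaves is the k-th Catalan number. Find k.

6

Full binary trees with 7 leaves have 7−1 = 6 internal nodes, so there are C_6 of them.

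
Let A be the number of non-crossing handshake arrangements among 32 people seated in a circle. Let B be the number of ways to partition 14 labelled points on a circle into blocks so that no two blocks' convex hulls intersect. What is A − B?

32683230

With 32 = 2·16 people, non-crossing handshake pairings are non-crossing perfect matchings on a circle, counted by C_16. So A = C_16 = 35357670.
Non-crossing partitions of an n-element set are counted by C_n; here n = 14. So B = C_14 = 2674440.
A − B = 35357670 − 2674440 = 32683230.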